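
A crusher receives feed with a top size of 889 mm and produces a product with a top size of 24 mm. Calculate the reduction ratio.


Reduction ratio = feed size / product size
= 889 / 24
= 37.0417

37.0417


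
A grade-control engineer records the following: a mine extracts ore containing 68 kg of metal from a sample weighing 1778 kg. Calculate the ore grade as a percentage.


3.8245%

Ore grade = (metal mass / ore mass) * 100
= (68 / 1778) * 100
= 0.03824521935 * 100
= 3.8245%


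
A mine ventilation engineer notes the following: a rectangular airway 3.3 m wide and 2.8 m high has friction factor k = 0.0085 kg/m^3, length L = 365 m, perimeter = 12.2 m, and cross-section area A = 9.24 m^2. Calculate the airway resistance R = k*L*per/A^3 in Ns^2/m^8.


Compute the numerator:
k * L * per = 0.0085 * 365 * 12.2
= 37.8505
Compute the denominator:
A^3 = 9.24^3 = 788.889024
Resistance:
R = 37.8505 / 788.889024
= 0.048 Ns^2/m^8

0.048 Ns^2/m^8


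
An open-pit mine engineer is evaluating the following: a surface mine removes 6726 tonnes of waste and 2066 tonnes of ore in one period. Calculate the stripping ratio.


Stripping ratio = waste tonnage / ore tonnage
= 6726 / 2066
= 3.2556

3.2556


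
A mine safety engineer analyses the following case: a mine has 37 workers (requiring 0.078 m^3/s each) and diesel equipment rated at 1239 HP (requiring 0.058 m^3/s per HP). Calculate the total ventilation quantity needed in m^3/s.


Airflow for workers:
Q_people = 37 * 0.078 = 2.886 m^3/s
Airflow for diesel equipment:
Q_diesel = 1239 * 0.058 = 71.862 m^3/s
Total ventilation:
Q_total = 2.886 + 71.862
= 74.748 m^3/s

74.748 m^3/s


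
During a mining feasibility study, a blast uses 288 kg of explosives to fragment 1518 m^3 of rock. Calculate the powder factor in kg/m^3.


0.1897 kg/m^3

Powder factor = explosive mass / rock volume
= 288 / 1518
= 0.1897 kg/m^3


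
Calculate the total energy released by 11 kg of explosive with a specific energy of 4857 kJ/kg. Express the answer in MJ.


53.427 MJ

Energy = mass * specific_energy / 1000
= 11 * 4857 / 1000
= 53427 / 1000
= 53.427 MJ


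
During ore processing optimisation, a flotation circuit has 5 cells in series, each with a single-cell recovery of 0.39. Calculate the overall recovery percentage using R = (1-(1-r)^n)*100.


Complement of single-cell recovery:
1 - r = 1 - 0.39 = 0.61
Raise to power n:
(1 - r)^5 = 0.61^5 = 0.0844596301
Overall recovery:
R = (1 - 0.0844596301) * 100
= 91.554%

91.554%


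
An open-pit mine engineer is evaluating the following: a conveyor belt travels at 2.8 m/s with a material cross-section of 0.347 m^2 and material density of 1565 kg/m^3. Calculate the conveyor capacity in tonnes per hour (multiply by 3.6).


Volumetric flow = speed * area
= 2.8 * 0.347 = 0.9716 m^3/s
Mass flow = volumetric * density
= 0.9716 * 1565 = 1520.554 kg/s
Convert to t/h: multiply by 3.6
Capacity = 1520.554 * 3.6
= 5473.9944 t/h

5473.9944 t/h


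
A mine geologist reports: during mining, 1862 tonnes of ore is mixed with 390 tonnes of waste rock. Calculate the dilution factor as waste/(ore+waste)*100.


17.3179%

Total material = ore + waste
= 1862 + 390 = 2252 tonnes
Dilution = waste / total * 100
= 390 / 2252 * 100
= 0.1731793961 * 100
= 17.3179%


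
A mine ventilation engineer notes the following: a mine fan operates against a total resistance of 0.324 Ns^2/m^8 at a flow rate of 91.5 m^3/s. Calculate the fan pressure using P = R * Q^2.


Compute Q^2:
Q^2 = 91.5^2 = 8372.25
Compute pressure:
P = R * Q^2 = 0.324 * 8372.25
= 2712.609 Pa

2712.609 Pa


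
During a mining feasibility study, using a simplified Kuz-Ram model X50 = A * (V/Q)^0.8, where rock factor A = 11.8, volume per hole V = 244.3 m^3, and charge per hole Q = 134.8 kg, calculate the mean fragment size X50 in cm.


18.9875 cm

Compute V/Q:
V/Q = 244.3 / 134.8 = 1.81231454
Raise to the power 0.8:
(V/Q)^0.8 = 1.81231454^0.8 = 1.609114172
Multiply by A:
X50 = 11.8 * 1.609114172
= 18.9875 cm


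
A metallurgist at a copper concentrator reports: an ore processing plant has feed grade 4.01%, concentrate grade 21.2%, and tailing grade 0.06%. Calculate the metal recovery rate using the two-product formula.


98.7833%

Using the two-product formula:
R = 100 * c * (f - t) / (f * (c - t))
Numerator = 100 * 21.2 * (4.01 - 0.06)
= 100 * 21.2 * 3.95
= 8374.0
Denominator = 4.01 * (21.2 - 0.06)
= 4.01 * 21.14
= 84.7714
R = 8374.0 / 84.7714
= 98.7833%


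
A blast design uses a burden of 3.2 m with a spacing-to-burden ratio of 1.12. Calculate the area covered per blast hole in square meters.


11.4688 m^2

First, find the spacing:
Spacing = burden * ratio = 3.2 * 1.12
= 3.584 m
Then, calculate the area:
Area = burden * spacing = 3.2 * 3.584
= 11.4688 m^2


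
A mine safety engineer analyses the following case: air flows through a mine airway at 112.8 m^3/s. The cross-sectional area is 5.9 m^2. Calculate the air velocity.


19.1186 m/s

Velocity = flow rate / cross-sectional area
= 112.8 / 5.9
= 19.1186 m/s


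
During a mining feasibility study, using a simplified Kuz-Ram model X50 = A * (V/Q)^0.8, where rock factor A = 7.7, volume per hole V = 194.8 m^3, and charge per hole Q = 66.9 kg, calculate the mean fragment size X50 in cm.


Compute V/Q:
V/Q = 194.8 / 66.9 = 2.91180867
Raise to the power 0.8:
(V/Q)^0.8 = 2.91180867^0.8 = 2.351420325
Multiply by A:
X50 = 7.7 * 2.351420325
= 18.1059 cm

18.1059 cm


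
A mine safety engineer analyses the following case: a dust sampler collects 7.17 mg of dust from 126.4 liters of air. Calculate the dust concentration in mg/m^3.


56.7247 mg/m^3

Convert liters to m^3: 1 m^3 = 1000 L
Concentration = mass / volume * 1000
= 7.17 / 126.4 * 1000
= 0.05672468354 * 1000
= 56.7247 mg/m^3


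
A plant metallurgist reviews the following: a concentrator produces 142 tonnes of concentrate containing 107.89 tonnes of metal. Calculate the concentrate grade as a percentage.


Grade = (metal in concentrate / concentrate mass) * 100
= (107.89 / 142) * 100
= 0.7597887324 * 100
= 75.9789%

75.9789%


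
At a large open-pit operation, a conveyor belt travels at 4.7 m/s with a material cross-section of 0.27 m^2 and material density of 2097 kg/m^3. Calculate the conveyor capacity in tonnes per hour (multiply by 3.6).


9579.9348 t/h

Volumetric flow = speed * area
= 4.7 * 0.27 = 1.269 m^3/s
Mass flow = volumetric * density
= 1.269 * 2097 = 2661.093 kg/s
Convert to t/h: multiply by 3.6
Capacity = 2661.093 * 3.6
= 9579.9348 t/h


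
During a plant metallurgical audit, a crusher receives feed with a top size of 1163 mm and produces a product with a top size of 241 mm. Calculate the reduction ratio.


4.8257

Reduction ratio = feed size / product size
= 1163 / 241
= 4.8257


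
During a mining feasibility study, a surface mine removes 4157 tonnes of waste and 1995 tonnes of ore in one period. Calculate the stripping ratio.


2.0837

Stripping ratio = waste tonnage / ore tonnage
= 4157 / 1995
= 2.0837


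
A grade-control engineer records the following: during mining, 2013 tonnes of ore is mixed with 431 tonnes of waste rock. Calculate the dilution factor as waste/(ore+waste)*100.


Total material = ore + waste
= 2013 + 431 = 2444 tonnes
Dilution = waste / total * 100
= 431 / 2444 * 100
= 0.1763502455 * 100
= 17.635%

17.635%


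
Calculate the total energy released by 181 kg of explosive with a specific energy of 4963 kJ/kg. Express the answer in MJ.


Energy = mass * specific_energy / 1000
= 181 * 4963 / 1000
= 898303 / 1000
= 898.303 MJ

898.303 MJ


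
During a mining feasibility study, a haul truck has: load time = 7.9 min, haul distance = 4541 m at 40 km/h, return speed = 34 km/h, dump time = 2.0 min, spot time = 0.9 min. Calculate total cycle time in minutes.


Convert haul speed to m/min: 40 * 1000/60 = 666.6666667 m/min
Haul time = 4541 / 666.6666667 = 6.8115 min
Convert return speed to m/min: 34 * 1000/60 = 566.6666667 m/min
Return time = 4541 / 566.6666667 = 8.013529412 min
Total cycle time:
= 7.9 + 6.8115 + 2.0 + 8.013529412 + 0.9
= 25.625 min

25.625 min


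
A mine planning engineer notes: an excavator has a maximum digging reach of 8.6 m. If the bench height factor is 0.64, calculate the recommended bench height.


Bench height = reach * factor
= 8.6 * 0.64
= 5.504 m

5.504 m


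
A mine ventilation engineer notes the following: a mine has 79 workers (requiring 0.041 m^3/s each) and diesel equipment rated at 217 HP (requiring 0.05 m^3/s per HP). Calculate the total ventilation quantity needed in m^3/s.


Airflow for workers:
Q_people = 79 * 0.041 = 3.239 m^3/s
Airflow for diesel equipment:
Q_diesel = 217 * 0.05 = 10.85 m^3/s
Total ventilation:
Q_total = 3.239 + 10.85
= 14.089 m^3/s

14.089 m^3/s


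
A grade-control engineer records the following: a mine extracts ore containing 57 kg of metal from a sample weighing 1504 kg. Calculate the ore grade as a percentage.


3.7899%

Ore grade = (metal mass / ore mass) * 100
= (57 / 1504) * 100
= 0.03789893617 * 100
= 3.7899%


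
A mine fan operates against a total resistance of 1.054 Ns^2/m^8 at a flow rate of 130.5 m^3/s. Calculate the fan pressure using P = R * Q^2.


17949.8835 Pa

Compute Q^2:
Q^2 = 130.5^2 = 17030.25
Compute pressure:
P = R * Q^2 = 1.054 * 17030.25
= 17949.8835 Pa


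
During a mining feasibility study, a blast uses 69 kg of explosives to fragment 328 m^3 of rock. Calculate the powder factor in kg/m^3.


0.2104 kg/m^3

Powder factor = explosive mass / rock volume
= 69 / 328
= 0.2104 kg/m^3


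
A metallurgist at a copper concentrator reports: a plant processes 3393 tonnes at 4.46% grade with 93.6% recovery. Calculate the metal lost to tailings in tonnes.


Total metal in feed:
= 3393 * 4.46 / 100 = 151.3278 tonnes
Metal recovered:
= 151.3278 * 93.6 / 100 = 141.6428208 tonnes
Metal lost to tailings:
= 151.3278 - 141.6428208
= 9.685 tonnes

9.685 tonnes


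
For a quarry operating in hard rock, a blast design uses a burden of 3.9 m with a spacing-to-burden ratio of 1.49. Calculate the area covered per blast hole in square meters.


First, find the spacing:
Spacing = burden * ratio = 3.9 * 1.49
= 5.811 m
Then, calculate the area:
Area = burden * spacing = 3.9 * 5.811
= 22.6629 m^2

22.6629 m^2


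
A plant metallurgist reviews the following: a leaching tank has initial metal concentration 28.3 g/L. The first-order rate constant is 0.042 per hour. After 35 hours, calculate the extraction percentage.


77.0075%

Compute the exponent:
-k * t = -0.042 * 35 = -1.47
Remaining concentration:
C = 28.3 * exp(-1.47)
= 28.3 * 0.2299254852
= 6.506891231 g/L
Extracted = 28.3 - 6.506891231 = 21.79310877 g/L
Extraction % = 21.79310877 / 28.3 * 100
= 77.0075%


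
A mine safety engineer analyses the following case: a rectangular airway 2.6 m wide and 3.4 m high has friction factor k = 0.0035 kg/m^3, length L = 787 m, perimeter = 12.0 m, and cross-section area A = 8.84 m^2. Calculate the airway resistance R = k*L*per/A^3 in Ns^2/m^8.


0.0478 Ns^2/m^8

Compute the numerator:
k * L * per = 0.0035 * 787 * 12.0
= 33.054
Compute the denominator:
A^3 = 8.84^3 = 690.807104
Resistance:
R = 33.054 / 690.807104
= 0.0478 Ns^2/m^8


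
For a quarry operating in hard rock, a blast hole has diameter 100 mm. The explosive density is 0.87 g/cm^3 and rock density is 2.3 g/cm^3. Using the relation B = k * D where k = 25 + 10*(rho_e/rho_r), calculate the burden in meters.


2.8783 m

First, compute k:
rho_e / rho_r = 0.87 / 2.3 = 0.3782608696
k = 25 + 10 * 0.3782608696 = 28.7826087
Then, compute burden:
B = k * D / 1000 = 28.7826087 * 100 / 1000
= 2878.26087 / 1000
= 2.8783 m


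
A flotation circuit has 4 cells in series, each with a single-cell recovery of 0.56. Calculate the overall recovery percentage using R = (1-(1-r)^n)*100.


Complement of single-cell recovery:
1 - r = 1 - 0.56 = 0.44
Raise to power n:
(1 - r)^4 = 0.44^4 = 0.03748096
Overall recovery:
R = (1 - 0.03748096) * 100
= 96.2519%

96.2519%


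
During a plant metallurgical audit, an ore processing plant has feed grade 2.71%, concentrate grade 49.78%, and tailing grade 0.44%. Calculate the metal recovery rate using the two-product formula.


Using the two-product formula:
R = 100 * c * (f - t) / (f * (c - t))
Numerator = 100 * 49.78 * (2.71 - 0.44)
= 100 * 49.78 * 2.27
= 11300.06
Denominator = 2.71 * (49.78 - 0.44)
= 2.71 * 49.34
= 133.7114
R = 11300.06 / 133.7114
= 84.5108%

84.5108%


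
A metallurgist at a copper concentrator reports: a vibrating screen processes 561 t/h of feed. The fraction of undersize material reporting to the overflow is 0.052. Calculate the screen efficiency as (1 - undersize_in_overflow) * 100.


94.8%

Screen efficiency = (1 - fraction of undersize in overflow) * 100
= (1 - 0.052) * 100
= 0.948 * 100
= 94.8%


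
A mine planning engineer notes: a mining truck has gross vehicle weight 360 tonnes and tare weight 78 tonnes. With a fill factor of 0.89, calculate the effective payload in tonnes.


250.98 tonnes

Maximum payload = gross - tare
= 360 - 78 = 282 tonnes
Effective payload = max payload * fill factor
= 282 * 0.89
= 250.98 tonnes


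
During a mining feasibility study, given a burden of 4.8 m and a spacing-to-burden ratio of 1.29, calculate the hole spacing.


Spacing = burden * ratio
= 4.8 * 1.29
= 6.192 m

6.192 m


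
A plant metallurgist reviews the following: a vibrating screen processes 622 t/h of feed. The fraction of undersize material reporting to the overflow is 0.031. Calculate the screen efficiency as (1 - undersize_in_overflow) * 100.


Screen efficiency = (1 - fraction of undersize in overflow) * 100
= (1 - 0.031) * 100
= 0.969 * 100
= 96.9%

96.9%


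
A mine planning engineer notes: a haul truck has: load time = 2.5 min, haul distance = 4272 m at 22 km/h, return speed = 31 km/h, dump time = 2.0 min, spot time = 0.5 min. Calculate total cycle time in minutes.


24.9193 min

Convert haul speed to m/min: 22 * 1000/60 = 366.6666667 m/min
Haul time = 4272 / 366.6666667 = 11.65090909 min
Convert return speed to m/min: 31 * 1000/60 = 516.6666667 m/min
Return time = 4272 / 516.6666667 = 8.268387097 min
Total cycle time:
= 2.5 + 11.65090909 + 2.0 + 8.268387097 + 0.5
= 24.9193 min


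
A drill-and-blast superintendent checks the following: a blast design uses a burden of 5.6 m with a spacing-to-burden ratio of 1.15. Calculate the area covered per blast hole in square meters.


First, find the spacing:
Spacing = burden * ratio = 5.6 * 1.15
= 6.44 m
Then, calculate the area:
Area = burden * spacing = 5.6 * 6.44
= 36.064 m^2

36.064 m^2


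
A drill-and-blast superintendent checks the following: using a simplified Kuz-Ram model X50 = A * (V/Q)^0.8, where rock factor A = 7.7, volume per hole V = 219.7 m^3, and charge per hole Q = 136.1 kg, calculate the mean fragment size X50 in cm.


11.2945 cm

Compute V/Q:
V/Q = 219.7 / 136.1 = 1.614254225
Raise to the power 0.8:
(V/Q)^0.8 = 1.614254225^0.8 = 1.46682244
Multiply by A:
X50 = 7.7 * 1.46682244
= 11.2945 cm


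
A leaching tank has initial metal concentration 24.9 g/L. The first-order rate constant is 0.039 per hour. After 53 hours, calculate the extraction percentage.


Compute the exponent:
-k * t = -0.039 * 53 = -2.067
Remaining concentration:
C = 24.9 * exp(-2.067)
= 24.9 * 0.1265649075
= 3.151466196 g/L
Extracted = 24.9 - 3.151466196 = 21.7485338 g/L
Extraction % = 21.7485338 / 24.9 * 100
= 87.3435%

87.3435%


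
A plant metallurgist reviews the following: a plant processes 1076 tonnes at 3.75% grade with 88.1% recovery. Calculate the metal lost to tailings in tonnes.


Total metal in feed:
= 1076 * 3.75 / 100 = 40.35 tonnes
Metal recovered:
= 40.35 * 88.1 / 100 = 35.54835 tonnes
Metal lost to tailings:
= 40.35 - 35.54835
= 4.8017 tonnes

4.8017 tonnes


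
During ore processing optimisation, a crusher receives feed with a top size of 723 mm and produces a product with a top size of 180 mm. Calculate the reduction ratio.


4.0167

Reduction ratio = feed size / product size
= 723 / 180
= 4.0167


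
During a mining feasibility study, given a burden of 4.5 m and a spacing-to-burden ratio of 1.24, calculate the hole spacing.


5.58 m

Spacing = burden * ratio
= 4.5 * 1.24
= 5.58 m


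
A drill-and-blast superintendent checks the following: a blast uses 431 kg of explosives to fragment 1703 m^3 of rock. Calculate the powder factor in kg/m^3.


0.2531 kg/m^3

Powder factor = explosive mass / rock volume
= 431 / 1703
= 0.2531 kg/m^3


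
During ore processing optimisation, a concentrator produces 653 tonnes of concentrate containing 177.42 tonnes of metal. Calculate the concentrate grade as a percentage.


27.17%

Grade = (metal in concentrate / concentrate mass) * 100
= (177.42 / 653) * 100
= 0.2716998469 * 100
= 27.17%


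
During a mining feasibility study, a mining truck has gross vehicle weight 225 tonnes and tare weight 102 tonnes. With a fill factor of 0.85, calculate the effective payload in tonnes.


104.55 tonnes

Maximum payload = gross - tare
= 225 - 102 = 123 tonnes
Effective payload = max payload * fill factor
= 123 * 0.85
= 104.55 tonnes


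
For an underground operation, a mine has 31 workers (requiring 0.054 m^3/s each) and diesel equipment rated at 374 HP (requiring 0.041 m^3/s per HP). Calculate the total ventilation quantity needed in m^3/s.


17.008 m^3/s

Airflow for workers:
Q_people = 31 * 0.054 = 1.674 m^3/s
Airflow for diesel equipment:
Q_diesel = 374 * 0.041 = 15.334 m^3/s
Total ventilation:
Q_total = 1.674 + 15.334
= 17.008 m^3/s


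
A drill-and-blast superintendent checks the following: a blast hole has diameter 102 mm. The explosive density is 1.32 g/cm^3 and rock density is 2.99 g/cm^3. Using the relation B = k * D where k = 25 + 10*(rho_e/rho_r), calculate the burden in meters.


3.0003 m

First, compute k:
rho_e / rho_r = 1.32 / 2.99 = 0.4414715719
k = 25 + 10 * 0.4414715719 = 29.41471572
Then, compute burden:
B = k * D / 1000 = 29.41471572 * 102 / 1000
= 3000.301003 / 1000
= 3.0003 m


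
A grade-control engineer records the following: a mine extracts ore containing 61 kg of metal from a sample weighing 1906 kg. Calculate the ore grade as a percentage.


Ore grade = (metal mass / ore mass) * 100
= (61 / 1906) * 100
= 0.03200419727 * 100
= 3.2004%

3.2004%


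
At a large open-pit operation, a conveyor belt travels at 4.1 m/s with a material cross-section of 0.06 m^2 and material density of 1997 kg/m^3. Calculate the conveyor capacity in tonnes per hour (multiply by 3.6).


1768.5432 t/h

Volumetric flow = speed * area
= 4.1 * 0.06 = 0.246 m^3/s
Mass flow = volumetric * density
= 0.246 * 1997 = 491.262 kg/s
Convert to t/h: multiply by 3.6
Capacity = 491.262 * 3.6
= 1768.5432 t/h


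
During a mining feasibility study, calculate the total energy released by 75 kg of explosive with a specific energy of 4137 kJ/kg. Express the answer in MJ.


310.275 MJ

Energy = mass * specific_energy / 1000
= 75 * 4137 / 1000
= 310275 / 1000
= 310.275 MJ


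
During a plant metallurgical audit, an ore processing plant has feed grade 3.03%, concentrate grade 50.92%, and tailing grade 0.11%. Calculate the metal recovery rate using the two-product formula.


96.5783%

Using the two-product formula:
R = 100 * c * (f - t) / (f * (c - t))
Numerator = 100 * 50.92 * (3.03 - 0.11)
= 100 * 50.92 * 2.92
= 14868.64
Denominator = 3.03 * (50.92 - 0.11)
= 3.03 * 50.81
= 153.9543
R = 14868.64 / 153.9543
= 96.5783%


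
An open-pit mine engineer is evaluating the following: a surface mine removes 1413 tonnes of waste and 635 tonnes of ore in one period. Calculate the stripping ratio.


Stripping ratio = waste tonnage / ore tonnage
= 1413 / 635
= 2.2252

2.2252


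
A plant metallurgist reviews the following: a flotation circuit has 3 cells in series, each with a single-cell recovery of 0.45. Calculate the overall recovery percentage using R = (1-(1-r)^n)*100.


Complement of single-cell recovery:
1 - r = 1 - 0.45 = 0.55
Raise to power n:
(1 - r)^3 = 0.55^3 = 0.166375
Overall recovery:
R = (1 - 0.166375) * 100
= 83.3625%

83.3625%


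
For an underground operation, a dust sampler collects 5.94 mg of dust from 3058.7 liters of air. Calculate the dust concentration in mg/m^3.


1.942 mg/m^3

Convert liters to m^3: 1 m^3 = 1000 L
Concentration = mass / volume * 1000
= 5.94 / 3058.7 * 1000
= 0.001942001504 * 1000
= 1.942 mg/m^3


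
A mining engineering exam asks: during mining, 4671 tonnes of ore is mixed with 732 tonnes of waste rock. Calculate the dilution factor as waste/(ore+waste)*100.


13.548%

Total material = ore + waste
= 4671 + 732 = 5403 tonnes
Dilution = waste / total * 100
= 732 / 5403 * 100
= 0.1354802887 * 100
= 13.548%


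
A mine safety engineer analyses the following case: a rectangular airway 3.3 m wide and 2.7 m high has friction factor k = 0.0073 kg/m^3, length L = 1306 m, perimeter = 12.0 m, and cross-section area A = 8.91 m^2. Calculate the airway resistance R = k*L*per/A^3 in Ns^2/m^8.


0.1617 Ns^2/m^8

Compute the numerator:
k * L * per = 0.0073 * 1306 * 12.0
= 114.4056
Compute the denominator:
A^3 = 8.91^3 = 707.347971
Resistance:
R = 114.4056 / 707.347971
= 0.1617 Ns^2/m^8


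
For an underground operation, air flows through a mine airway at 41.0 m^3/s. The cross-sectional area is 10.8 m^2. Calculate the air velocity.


Velocity = flow rate / cross-sectional area
= 41.0 / 10.8
= 3.7963 m/s

3.7963 m/s


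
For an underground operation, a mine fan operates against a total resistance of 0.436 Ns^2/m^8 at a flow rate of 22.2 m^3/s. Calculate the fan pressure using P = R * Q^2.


214.8782 Pa

Compute Q^2:
Q^2 = 22.2^2 = 492.84
Compute pressure:
P = R * Q^2 = 0.436 * 492.84
= 214.8782 Pa


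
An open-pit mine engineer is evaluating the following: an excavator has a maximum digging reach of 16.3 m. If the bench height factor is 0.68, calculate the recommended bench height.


Bench height = reach * factor
= 16.3 * 0.68
= 11.084 m

11.084 m


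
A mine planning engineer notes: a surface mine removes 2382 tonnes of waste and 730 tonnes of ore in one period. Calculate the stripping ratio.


3.263

Stripping ratio = waste tonnage / ore tonnage
= 2382 / 730
= 3.263


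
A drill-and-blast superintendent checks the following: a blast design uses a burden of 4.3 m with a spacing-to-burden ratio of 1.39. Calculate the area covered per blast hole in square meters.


25.7011 m^2

First, find the spacing:
Spacing = burden * ratio = 4.3 * 1.39
= 5.977 m
Then, calculate the area:
Area = burden * spacing = 4.3 * 5.977
= 25.7011 m^2


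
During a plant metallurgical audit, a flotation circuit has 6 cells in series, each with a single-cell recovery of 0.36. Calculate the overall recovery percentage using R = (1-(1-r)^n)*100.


Complement of single-cell recovery:
1 - r = 1 - 0.36 = 0.64
Raise to power n:
(1 - r)^6 = 0.64^6 = 0.06871947674
Overall recovery:
R = (1 - 0.06871947674) * 100
= 93.1281%

93.1281%


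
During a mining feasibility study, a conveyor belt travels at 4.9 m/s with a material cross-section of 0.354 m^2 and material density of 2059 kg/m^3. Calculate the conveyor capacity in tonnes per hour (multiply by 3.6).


Volumetric flow = speed * area
= 4.9 * 0.354 = 1.7346 m^3/s
Mass flow = volumetric * density
= 1.7346 * 2059 = 3571.5414 kg/s
Convert to t/h: multiply by 3.6
Capacity = 3571.5414 * 3.6
= 12857.549 t/h

12857.549 t/h


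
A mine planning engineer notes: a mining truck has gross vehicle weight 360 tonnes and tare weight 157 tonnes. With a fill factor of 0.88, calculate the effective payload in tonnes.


Maximum payload = gross - tare
= 360 - 157 = 203 tonnes
Effective payload = max payload * fill factor
= 203 * 0.88
= 178.64 tonnes

178.64 tonnes


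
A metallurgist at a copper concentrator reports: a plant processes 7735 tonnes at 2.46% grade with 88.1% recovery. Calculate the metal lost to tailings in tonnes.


22.6434 tonnes

Total metal in feed:
= 7735 * 2.46 / 100 = 190.281 tonnes
Metal recovered:
= 190.281 * 88.1 / 100 = 167.637561 tonnes
Metal lost to tailings:
= 190.281 - 167.637561
= 22.6434 tonnes


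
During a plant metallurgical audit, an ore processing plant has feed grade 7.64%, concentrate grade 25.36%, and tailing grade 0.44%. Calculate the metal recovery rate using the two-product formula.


Using the two-product formula:
R = 100 * c * (f - t) / (f * (c - t))
Numerator = 100 * 25.36 * (7.64 - 0.44)
= 100 * 25.36 * 7.2
= 18259.2
Denominator = 7.64 * (25.36 - 0.44)
= 7.64 * 24.92
= 190.3888
R = 18259.2 / 190.3888
= 95.9048%

95.9048%


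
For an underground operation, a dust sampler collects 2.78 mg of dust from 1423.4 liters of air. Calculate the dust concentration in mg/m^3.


Convert liters to m^3: 1 m^3 = 1000 L
Concentration = mass / volume * 1000
= 2.78 / 1423.4 * 1000
= 0.001953070114 * 1000
= 1.9531 mg/m^3

1.9531 mg/m^3


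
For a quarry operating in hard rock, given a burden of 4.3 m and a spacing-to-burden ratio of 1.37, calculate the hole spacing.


5.891 m

Spacing = burden * ratio
= 4.3 * 1.37
= 5.891 m


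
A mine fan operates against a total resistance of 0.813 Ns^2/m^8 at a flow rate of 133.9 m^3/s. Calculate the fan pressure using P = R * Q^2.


14576.4477 Pa

Compute Q^2:
Q^2 = 133.9^2 = 17929.21
Compute pressure:
P = R * Q^2 = 0.813 * 17929.21
= 14576.4477 Pa


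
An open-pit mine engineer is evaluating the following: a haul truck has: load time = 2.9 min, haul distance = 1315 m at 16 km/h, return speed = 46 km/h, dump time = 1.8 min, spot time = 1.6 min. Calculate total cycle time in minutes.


12.9465 min

Convert haul speed to m/min: 16 * 1000/60 = 266.6666667 m/min
Haul time = 1315 / 266.6666667 = 4.93125 min
Convert return speed to m/min: 46 * 1000/60 = 766.6666667 m/min
Return time = 1315 / 766.6666667 = 1.715217391 min
Total cycle time:
= 2.9 + 4.93125 + 1.8 + 1.715217391 + 1.6
= 12.9465 min


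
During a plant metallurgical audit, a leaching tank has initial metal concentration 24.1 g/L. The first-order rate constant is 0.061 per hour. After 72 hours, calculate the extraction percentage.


98.7624%

Compute the exponent:
-k * t = -0.061 * 72 = -4.392
Remaining concentration:
C = 24.1 * exp(-4.392)
= 24.1 * 0.01237595255
= 0.2982604564 g/L
Extracted = 24.1 - 0.2982604564 = 23.80173954 g/L
Extraction % = 23.80173954 / 24.1 * 100
= 98.7624%


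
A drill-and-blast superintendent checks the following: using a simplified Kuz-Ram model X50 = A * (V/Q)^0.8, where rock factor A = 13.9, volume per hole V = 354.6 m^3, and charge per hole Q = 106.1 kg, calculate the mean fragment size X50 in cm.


36.495 cm

Compute V/Q:
V/Q = 354.6 / 106.1 = 3.342130066
Raise to the power 0.8:
(V/Q)^0.8 = 3.342130066^0.8 = 2.625540234
Multiply by A:
X50 = 13.9 * 2.625540234
= 36.495 cm


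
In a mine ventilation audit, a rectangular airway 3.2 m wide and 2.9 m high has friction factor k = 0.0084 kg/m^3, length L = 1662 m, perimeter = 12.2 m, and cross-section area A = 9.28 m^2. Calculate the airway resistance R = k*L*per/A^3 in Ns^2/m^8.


0.2131 Ns^2/m^8

Compute the numerator:
k * L * per = 0.0084 * 1662 * 12.2
= 170.32176
Compute the denominator:
A^3 = 9.28^3 = 799.178752
Resistance:
R = 170.32176 / 799.178752
= 0.2131 Ns^2/m^8


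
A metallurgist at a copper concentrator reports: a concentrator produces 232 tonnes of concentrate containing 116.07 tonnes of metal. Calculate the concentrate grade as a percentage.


Grade = (metal in concentrate / concentrate mass) * 100
= (116.07 / 232) * 100
= 0.5003017241 * 100
= 50.0302%

50.0302%


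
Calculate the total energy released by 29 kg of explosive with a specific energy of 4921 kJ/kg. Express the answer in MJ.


142.709 MJ

Energy = mass * specific_energy / 1000
= 29 * 4921 / 1000
= 142709 / 1000
= 142.709 MJ


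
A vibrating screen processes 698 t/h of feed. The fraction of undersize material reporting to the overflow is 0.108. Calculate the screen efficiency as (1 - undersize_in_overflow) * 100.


89.2%

Screen efficiency = (1 - fraction of undersize in overflow) * 100
= (1 - 0.108) * 100
= 0.892 * 100
= 89.2%


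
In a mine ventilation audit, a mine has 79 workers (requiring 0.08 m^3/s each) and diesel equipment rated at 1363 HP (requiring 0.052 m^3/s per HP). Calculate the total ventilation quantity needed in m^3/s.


Airflow for workers:
Q_people = 79 * 0.08 = 6.32 m^3/s
Airflow for diesel equipment:
Q_diesel = 1363 * 0.052 = 70.876 m^3/s
Total ventilation:
Q_total = 6.32 + 70.876
= 77.196 m^3/s

77.196 m^3/s


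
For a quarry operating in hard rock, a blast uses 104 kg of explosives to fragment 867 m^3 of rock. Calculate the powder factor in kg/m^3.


Powder factor = explosive mass / rock volume
= 104 / 867
= 0.12 kg/m^3

0.12 kg/m^3


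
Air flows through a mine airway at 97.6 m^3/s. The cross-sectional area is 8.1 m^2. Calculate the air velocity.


12.0494 m/s

Velocity = flow rate / cross-sectional area
= 97.6 / 8.1
= 12.0494 m/s


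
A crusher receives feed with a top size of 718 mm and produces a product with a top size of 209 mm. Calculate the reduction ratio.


Reduction ratio = feed size / product size
= 718 / 209
= 3.4354

3.4354


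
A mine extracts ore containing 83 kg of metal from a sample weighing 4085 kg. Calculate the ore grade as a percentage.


2.0318%

Ore grade = (metal mass / ore mass) * 100
= (83 / 4085) * 100
= 0.02031823745 * 100
= 2.0318%


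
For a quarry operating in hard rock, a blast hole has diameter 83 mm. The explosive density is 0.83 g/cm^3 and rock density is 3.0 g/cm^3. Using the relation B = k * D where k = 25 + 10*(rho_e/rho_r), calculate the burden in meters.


2.3046 m

First, compute k:
rho_e / rho_r = 0.83 / 3.0 = 0.2766666667
k = 25 + 10 * 0.2766666667 = 27.76666667
Then, compute burden:
B = k * D / 1000 = 27.76666667 * 83 / 1000
= 2304.633333 / 1000
= 2.3046 m


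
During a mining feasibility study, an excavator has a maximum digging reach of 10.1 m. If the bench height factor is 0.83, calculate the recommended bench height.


8.383 m

Bench height = reach * factor
= 10.1 * 0.83
= 8.383 m


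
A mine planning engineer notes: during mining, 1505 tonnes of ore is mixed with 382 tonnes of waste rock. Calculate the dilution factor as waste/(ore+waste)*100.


20.2438%

Total material = ore + waste
= 1505 + 382 = 1887 tonnes
Dilution = waste / total * 100
= 382 / 1887 * 100
= 0.2024377318 * 100
= 20.2438%


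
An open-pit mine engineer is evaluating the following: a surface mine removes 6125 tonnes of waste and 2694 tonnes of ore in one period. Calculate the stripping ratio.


Stripping ratio = waste tonnage / ore tonnage
= 6125 / 2694
= 2.2736

2.2736


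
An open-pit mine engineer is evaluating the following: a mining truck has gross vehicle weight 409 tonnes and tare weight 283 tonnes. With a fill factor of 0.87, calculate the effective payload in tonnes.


Maximum payload = gross - tare
= 409 - 283 = 126 tonnes
Effective payload = max payload * fill factor
= 126 * 0.87
= 109.62 tonnes

109.62 tonnes


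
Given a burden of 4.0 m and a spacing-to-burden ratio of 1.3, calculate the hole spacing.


5.2 m

Spacing = burden * ratio
= 4.0 * 1.3
= 5.2 m


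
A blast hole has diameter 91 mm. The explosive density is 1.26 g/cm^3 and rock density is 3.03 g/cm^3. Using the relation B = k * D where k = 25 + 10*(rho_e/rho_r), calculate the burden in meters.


First, compute k:
rho_e / rho_r = 1.26 / 3.03 = 0.4158415842
k = 25 + 10 * 0.4158415842 = 29.15841584
Then, compute burden:
B = k * D / 1000 = 29.15841584 * 91 / 1000
= 2653.415842 / 1000
= 2.6534 m

2.6534 m


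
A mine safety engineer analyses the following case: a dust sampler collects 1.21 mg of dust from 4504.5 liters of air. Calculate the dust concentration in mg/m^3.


Convert liters to m^3: 1 m^3 = 1000 L
Concentration = mass / volume * 1000
= 1.21 / 4504.5 * 1000
= 0.0002686202686 * 1000
= 0.2686 mg/m^3

0.2686 mg/m^3


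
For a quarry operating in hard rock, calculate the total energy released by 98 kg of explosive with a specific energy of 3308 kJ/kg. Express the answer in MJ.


324.184 MJ

Energy = mass * specific_energy / 1000
= 98 * 3308 / 1000
= 324184 / 1000
= 324.184 MJ


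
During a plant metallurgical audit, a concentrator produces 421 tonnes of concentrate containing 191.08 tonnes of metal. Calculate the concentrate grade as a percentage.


Grade = (metal in concentrate / concentrate mass) * 100
= (191.08 / 421) * 100
= 0.453871734 * 100
= 45.3872%

45.3872%


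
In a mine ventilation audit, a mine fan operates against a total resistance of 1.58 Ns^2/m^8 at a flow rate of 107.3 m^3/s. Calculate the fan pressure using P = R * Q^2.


Compute Q^2:
Q^2 = 107.3^2 = 11513.29
Compute pressure:
P = R * Q^2 = 1.58 * 11513.29
= 18190.9982 Pa

18190.9982 Pa


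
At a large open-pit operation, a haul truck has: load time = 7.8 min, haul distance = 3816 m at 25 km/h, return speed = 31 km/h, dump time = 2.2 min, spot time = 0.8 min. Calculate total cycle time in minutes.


27.3442 min

Convert haul speed to m/min: 25 * 1000/60 = 416.6666667 m/min
Haul time = 3816 / 416.6666667 = 9.1584 min
Convert return speed to m/min: 31 * 1000/60 = 516.6666667 m/min
Return time = 3816 / 516.6666667 = 7.385806452 min
Total cycle time:
= 7.8 + 9.1584 + 2.2 + 7.385806452 + 0.8
= 27.3442 min


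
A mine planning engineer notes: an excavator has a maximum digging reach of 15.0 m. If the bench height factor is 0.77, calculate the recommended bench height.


Bench height = reach * factor
= 15.0 * 0.77
= 11.55 m

11.55 m


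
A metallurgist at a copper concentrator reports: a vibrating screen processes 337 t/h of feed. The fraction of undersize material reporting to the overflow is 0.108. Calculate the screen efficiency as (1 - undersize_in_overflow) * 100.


Screen efficiency = (1 - fraction of undersize in overflow) * 100
= (1 - 0.108) * 100
= 0.892 * 100
= 89.2%

89.2%


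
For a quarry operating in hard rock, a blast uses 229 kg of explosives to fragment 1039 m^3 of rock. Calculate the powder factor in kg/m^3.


Powder factor = explosive mass / rock volume
= 229 / 1039
= 0.2204 kg/m^3

0.2204 kg/m^3


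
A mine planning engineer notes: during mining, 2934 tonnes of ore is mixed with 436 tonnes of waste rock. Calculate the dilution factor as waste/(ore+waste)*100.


Total material = ore + waste
= 2934 + 436 = 3370 tonnes
Dilution = waste / total * 100
= 436 / 3370 * 100
= 0.1293768546 * 100
= 12.9377%

12.9377%


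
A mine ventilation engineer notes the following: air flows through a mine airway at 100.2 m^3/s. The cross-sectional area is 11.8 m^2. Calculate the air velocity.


Velocity = flow rate / cross-sectional area
= 100.2 / 11.8
= 8.4915 m/s

8.4915 m/s


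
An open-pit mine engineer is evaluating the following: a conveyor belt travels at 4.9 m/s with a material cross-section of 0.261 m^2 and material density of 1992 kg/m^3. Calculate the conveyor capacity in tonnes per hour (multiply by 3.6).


9171.2477 t/h

Volumetric flow = speed * area
= 4.9 * 0.261 = 1.2789 m^3/s
Mass flow = volumetric * density
= 1.2789 * 1992 = 2547.5688 kg/s
Convert to t/h: multiply by 3.6
Capacity = 2547.5688 * 3.6
= 9171.2477 t/h


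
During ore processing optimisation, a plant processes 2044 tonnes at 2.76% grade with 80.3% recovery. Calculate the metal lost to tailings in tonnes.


11.1136 tonnes

Total metal in feed:
= 2044 * 2.76 / 100 = 56.4144 tonnes
Metal recovered:
= 56.4144 * 80.3 / 100 = 45.3007632 tonnes
Metal lost to tailings:
= 56.4144 - 45.3007632
= 11.1136 tonnes


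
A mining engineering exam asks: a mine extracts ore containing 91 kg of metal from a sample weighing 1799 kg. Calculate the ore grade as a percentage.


5.0584%

Ore grade = (metal mass / ore mass) * 100
= (91 / 1799) * 100
= 0.05058365759 * 100
= 5.0584%


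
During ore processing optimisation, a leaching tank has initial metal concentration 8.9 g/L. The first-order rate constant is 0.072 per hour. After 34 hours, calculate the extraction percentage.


Compute the exponent:
-k * t = -0.072 * 34 = -2.448
Remaining concentration:
C = 8.9 * exp(-2.448)
= 8.9 * 0.08646634637
= 0.7695504827 g/L
Extracted = 8.9 - 0.7695504827 = 8.130449517 g/L
Extraction % = 8.130449517 / 8.9 * 100
= 91.3534%

91.3534%


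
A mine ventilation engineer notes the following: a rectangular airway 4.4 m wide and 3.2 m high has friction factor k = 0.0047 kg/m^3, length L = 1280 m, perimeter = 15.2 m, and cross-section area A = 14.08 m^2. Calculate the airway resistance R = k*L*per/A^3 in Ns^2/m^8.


0.0328 Ns^2/m^8

Compute the numerator:
k * L * per = 0.0047 * 1280 * 15.2
= 91.4432
Compute the denominator:
A^3 = 14.08^3 = 2791.309312
Resistance:
R = 91.4432 / 2791.309312
= 0.0328 Ns^2/m^8


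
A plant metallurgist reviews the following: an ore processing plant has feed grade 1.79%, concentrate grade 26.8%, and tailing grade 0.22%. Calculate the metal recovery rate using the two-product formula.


88.4355%

Using the two-product formula:
R = 100 * c * (f - t) / (f * (c - t))
Numerator = 100 * 26.8 * (1.79 - 0.22)
= 100 * 26.8 * 1.57
= 4207.6
Denominator = 1.79 * (26.8 - 0.22)
= 1.79 * 26.58
= 47.5782
R = 4207.6 / 47.5782
= 88.4355%


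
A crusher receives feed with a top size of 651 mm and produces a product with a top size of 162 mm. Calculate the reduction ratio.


4.0185

Reduction ratio = feed size / product size
= 651 / 162
= 4.0185


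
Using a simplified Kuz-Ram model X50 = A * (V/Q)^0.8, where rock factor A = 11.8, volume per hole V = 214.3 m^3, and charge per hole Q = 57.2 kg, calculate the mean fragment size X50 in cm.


33.9456 cm

Compute V/Q:
V/Q = 214.3 / 57.2 = 3.746503497
Raise to the power 0.8:
(V/Q)^0.8 = 3.746503497^0.8 = 2.876741998
Multiply by A:
X50 = 11.8 * 2.876741998
= 33.9456 cm


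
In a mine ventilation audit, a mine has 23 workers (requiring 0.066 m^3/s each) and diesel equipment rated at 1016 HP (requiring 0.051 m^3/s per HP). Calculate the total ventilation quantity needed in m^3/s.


Airflow for workers:
Q_people = 23 * 0.066 = 1.518 m^3/s
Airflow for diesel equipment:
Q_diesel = 1016 * 0.051 = 51.816 m^3/s
Total ventilation:
Q_total = 1.518 + 51.816
= 53.334 m^3/s

53.334 m^3/s


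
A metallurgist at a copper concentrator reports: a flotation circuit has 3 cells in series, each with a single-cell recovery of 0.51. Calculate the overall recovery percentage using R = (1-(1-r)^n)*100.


88.2351%

Complement of single-cell recovery:
1 - r = 1 - 0.51 = 0.49
Raise to power n:
(1 - r)^3 = 0.49^3 = 0.117649
Overall recovery:
R = (1 - 0.117649) * 100
= 88.2351%


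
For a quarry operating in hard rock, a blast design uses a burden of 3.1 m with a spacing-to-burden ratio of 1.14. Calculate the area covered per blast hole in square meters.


10.9554 m^2

First, find the spacing:
Spacing = burden * ratio = 3.1 * 1.14
= 3.534 m
Then, calculate the area:
Area = burden * spacing = 3.1 * 3.534
= 10.9554 m^2


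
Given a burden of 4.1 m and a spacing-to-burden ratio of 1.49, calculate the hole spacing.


Spacing = burden * ratio
= 4.1 * 1.49
= 6.109 m

6.109 m


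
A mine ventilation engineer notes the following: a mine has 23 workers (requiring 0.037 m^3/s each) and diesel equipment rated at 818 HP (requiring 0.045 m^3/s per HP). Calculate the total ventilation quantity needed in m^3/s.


37.661 m^3/s

Airflow for workers:
Q_people = 23 * 0.037 = 0.851 m^3/s
Airflow for diesel equipment:
Q_diesel = 818 * 0.045 = 36.81 m^3/s
Total ventilation:
Q_total = 0.851 + 36.81
= 37.661 m^3/s


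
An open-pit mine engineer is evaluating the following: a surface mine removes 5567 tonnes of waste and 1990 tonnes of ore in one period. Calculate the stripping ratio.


Stripping ratio = waste tonnage / ore tonnage
= 5567 / 1990
= 2.7975

2.7975


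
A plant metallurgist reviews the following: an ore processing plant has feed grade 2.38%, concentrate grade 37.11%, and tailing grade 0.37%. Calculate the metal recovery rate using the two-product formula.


85.3043%

Using the two-product formula:
R = 100 * c * (f - t) / (f * (c - t))
Numerator = 100 * 37.11 * (2.38 - 0.37)
= 100 * 37.11 * 2.01
= 7459.11
Denominator = 2.38 * (37.11 - 0.37)
= 2.38 * 36.74
= 87.4412
R = 7459.11 / 87.4412
= 85.3043%
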